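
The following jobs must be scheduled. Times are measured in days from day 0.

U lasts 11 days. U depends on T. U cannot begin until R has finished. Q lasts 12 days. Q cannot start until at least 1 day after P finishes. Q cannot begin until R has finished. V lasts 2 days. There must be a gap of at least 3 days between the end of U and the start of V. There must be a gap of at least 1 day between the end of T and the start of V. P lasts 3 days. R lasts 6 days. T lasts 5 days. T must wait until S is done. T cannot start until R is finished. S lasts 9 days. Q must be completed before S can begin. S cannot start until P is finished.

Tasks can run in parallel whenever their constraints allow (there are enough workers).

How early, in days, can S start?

18

R can start immediately at day 0; it finishes at day 6.
Nothing blocks P, so it runs from day 0 to day 3.
Q cannot start until P (finishes day 3, plus 1-day gap → day 4); R (finishes day 6). The controlling bound is day 6, so Q finishes at 6 + 12 = day 18.
S waits on Q (finishes day 18); P (finishes day 3). The latest of these is day 18, which is the earliest S can start.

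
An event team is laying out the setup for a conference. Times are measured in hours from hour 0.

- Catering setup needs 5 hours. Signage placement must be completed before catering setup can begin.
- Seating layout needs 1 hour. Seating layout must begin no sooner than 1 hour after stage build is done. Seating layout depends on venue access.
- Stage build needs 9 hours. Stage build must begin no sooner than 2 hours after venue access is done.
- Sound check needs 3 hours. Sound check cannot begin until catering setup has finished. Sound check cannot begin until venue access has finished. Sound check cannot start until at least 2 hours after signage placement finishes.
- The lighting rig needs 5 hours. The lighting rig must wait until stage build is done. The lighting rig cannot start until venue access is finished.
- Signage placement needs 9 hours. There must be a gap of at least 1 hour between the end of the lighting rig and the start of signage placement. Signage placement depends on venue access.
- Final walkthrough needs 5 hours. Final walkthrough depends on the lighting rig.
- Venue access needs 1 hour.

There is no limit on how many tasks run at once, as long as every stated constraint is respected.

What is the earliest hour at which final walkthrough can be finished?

22

Venue access can start immediately at hour 0; it finishes at hour 1.
Stage build waits on venue access (finishes hour 1, plus 2-hour gap → hour 3), so it starts at hour 3 and finishes at 3 + 9 = hour 12.
The lighting rig cannot start until stage build (finishes hour 12); venue access (finishes hour 1). The controlling bound is hour 12, so the lighting rig finishes at 12 + 5 = hour 17.
Final walkthrough waits on the lighting rig (finishes hour 17), so it starts at hour 17 and finishes at 17 + 5 = hour 22.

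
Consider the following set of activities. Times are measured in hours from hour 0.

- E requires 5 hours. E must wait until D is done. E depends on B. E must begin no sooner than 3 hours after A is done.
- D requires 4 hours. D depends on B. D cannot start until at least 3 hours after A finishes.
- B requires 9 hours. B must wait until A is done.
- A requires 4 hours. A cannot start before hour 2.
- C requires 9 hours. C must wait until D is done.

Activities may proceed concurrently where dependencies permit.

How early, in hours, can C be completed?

A cannot begin until its own release at hour 2. It runs from hour 2 to 2 + 4 = hour 6.
B waits on A (finishes hour 6), so it starts at hour 6 and finishes at 6 + 9 = hour 15.
D cannot start until B (finishes hour 15); A (finishes hour 6, plus 3-hour gap → hour 9). The controlling bound is hour 15, so D finishes at 15 + 4 = hour 19.
C waits on D (finishes hour 19), so it starts at hour 19 and finishes at 19 + 9 = hour 28.

28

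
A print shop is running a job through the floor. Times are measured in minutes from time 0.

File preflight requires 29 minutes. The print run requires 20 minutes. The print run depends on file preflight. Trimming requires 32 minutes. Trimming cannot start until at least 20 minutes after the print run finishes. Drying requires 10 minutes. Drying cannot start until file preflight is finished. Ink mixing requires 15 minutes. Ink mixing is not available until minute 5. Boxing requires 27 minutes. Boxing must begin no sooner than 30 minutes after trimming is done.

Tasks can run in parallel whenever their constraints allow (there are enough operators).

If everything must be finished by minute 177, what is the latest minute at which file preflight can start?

Boxing has no dependents, so it just needs to finish by minute 177. Starting by 177 − 27 = minute 150 achieves that.
Trimming feeds into boxing (must start by minute 150, minus 30-minute gap → minute 120); so trimming must finish by minute 120 and therefore start by minute 88.
The print run must finish before trimming (must start by minute 88, minus 20-minute gap → minute 68). With a 20-minute duration, the print run must start by 68 − 20 = minute 48.
Drying has no dependents, so it just needs to finish by minute 177. Starting by 177 − 10 = minute 167 achieves that.
File preflight has several dependents: the print run (must start by minute 48); drying (must start by minute 167). The earliest of those limits is minute 48, so file preflight must start by 48 − 29 = minute 19.

19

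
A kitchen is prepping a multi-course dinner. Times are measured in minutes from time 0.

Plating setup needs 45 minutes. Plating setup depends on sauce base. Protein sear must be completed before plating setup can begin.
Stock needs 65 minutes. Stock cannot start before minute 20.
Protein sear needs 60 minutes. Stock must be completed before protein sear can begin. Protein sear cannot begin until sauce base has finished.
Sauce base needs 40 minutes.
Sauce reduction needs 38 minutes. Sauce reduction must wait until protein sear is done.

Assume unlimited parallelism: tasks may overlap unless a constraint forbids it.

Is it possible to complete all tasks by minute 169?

Nothing blocks sauce base, so it runs from minute 0 to minute 40.
Stock cannot begin until its own release at minute 20. It runs from minute 20 to 20 + 65 = minute 85.
Protein sear cannot start until stock (finishes minute 85); sauce base (finishes minute 40). The controlling bound is minute 85, so protein sear finishes at 85 + 60 = minute 145.
Plating setup needs all of sauce base (finishes minute 40); protein sear (finishes minute 145). That puts its earliest start at minute 145; it finishes at 145 + 45 = minute 190.
Sauce reduction cannot begin until protein sear (finishes minute 145). It runs from minute 145 to 145 + 38 = minute 183.
The earliest everything can be done is minute 190, which is after the deadline of 169, so it is not possible.

No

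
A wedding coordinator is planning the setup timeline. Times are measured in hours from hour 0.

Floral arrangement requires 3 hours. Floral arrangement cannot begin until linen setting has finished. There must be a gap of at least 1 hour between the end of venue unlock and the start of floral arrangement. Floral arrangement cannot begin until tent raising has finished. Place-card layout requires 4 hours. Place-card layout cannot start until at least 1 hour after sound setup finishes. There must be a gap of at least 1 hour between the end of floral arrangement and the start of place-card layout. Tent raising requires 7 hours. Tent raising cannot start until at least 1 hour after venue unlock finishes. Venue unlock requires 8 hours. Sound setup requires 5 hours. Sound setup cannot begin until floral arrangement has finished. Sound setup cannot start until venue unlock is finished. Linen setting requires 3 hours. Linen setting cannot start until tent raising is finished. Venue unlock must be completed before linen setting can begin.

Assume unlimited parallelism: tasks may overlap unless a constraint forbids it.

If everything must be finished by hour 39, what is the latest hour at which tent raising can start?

16

Place-card layout has no dependents, so it just needs to finish by hour 39. Starting by 39 − 4 = hour 35 achieves that.
Since place-card layout (must start by hour 35, minus 1-hour gap → hour 34) depends on it, sound setup must finish by hour 34. Backing off its 5-hour duration gives a latest start of hour 29.
Floral arrangement has several dependents: sound setup (must start by hour 29); place-card layout (must start by hour 35, minus 1-hour gap → hour 34). The earliest of those limits is hour 29, so floral arrangement must start by 29 − 3 = hour 26.
Linen setting has to be done before floral arrangement (must start by hour 26). That means finishing by hour 26, i.e. starting by 26 − 3 = hour 23.
Tent raising has several dependents: linen setting (must start by hour 23); floral arrangement (must start by hour 26). The earliest of those limits is hour 23, so tent raising must start by 23 − 7 = hour 16.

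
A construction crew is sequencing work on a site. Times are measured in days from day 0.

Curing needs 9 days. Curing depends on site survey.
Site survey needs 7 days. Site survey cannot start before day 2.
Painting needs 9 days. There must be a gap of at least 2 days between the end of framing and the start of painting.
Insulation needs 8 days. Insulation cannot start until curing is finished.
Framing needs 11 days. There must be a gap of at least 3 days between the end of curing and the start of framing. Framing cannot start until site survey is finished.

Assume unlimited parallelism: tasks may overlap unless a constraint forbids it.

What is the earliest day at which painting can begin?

34

After its own release at day 2, site survey can start at day 2 and finishes at day 9.
Curing waits on site survey (finishes day 9), so it starts at day 9 and finishes at 9 + 9 = day 18.
Framing has to wait for curing (finishes day 18, plus 3-day gap → day 21); site survey (finishes day 9). The latest of these is day 21, so framing runs day 21 to 21 + 11 = day 32.
Painting waits on framing (finishes day 32, plus 2-day gap → day 34), so the earliest it can start is day 34.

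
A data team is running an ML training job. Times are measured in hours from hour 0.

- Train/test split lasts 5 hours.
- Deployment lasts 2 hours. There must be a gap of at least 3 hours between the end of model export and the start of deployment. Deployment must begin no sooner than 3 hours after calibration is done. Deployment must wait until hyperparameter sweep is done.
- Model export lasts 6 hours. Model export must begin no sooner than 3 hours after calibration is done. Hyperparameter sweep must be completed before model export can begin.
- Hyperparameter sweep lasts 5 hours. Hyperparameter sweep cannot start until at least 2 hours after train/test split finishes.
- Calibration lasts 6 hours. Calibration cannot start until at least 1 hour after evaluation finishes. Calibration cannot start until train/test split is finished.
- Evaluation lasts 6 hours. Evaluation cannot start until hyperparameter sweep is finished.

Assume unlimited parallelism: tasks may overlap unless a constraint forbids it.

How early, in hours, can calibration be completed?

25

Nothing blocks train/test split, so it runs from hour 0 to hour 5.
Hyperparameter sweep cannot begin until train/test split (finishes hour 5, plus 2-hour gap → hour 7). It runs from hour 7 to 7 + 5 = hour 12.
Evaluation waits on hyperparameter sweep (finishes hour 12), so it starts at hour 12 and finishes at 12 + 6 = hour 18.
For calibration: evaluation (finishes hour 18, plus 1-hour gap → hour 19); train/test split (finishes hour 5). Taking the maximum gives a start of hour 19, and it finishes at 19 + 6 = hour 25.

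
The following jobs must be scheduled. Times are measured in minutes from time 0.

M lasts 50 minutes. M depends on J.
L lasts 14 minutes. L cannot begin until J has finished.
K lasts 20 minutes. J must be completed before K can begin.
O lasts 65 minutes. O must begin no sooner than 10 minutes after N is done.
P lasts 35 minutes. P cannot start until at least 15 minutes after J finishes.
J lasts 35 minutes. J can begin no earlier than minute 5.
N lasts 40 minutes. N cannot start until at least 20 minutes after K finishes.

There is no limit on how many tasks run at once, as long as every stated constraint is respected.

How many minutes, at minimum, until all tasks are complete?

J cannot begin until its own release at minute 5. It runs from minute 5 to 5 + 35 = minute 40.
After J (finishes minute 40, plus 15-minute gap → minute 55), P can start at minute 55 and finishes at minute 90.
After J (finishes minute 40), M can start at minute 40 and finishes at minute 90.
L cannot begin until J (finishes minute 40). It runs from minute 40 to 40 + 14 = minute 54.
K waits on J (finishes minute 40), so it starts at minute 40 and finishes at 40 + 20 = minute 60.
N cannot begin until K (finishes minute 60, plus 20-minute gap → minute 80). It runs from minute 80 to 80 + 40 = minute 120.
O waits on N (finishes minute 120, plus 10-minute gap → minute 130), so it starts at minute 130 and finishes at 130 + 65 = minute 195.
All tasks are finished once the last one completes. Finish times: J at 40, K at 60, L at 54, M at 90, N at 120, O at 195, P at 90. The latest is minute 195.

195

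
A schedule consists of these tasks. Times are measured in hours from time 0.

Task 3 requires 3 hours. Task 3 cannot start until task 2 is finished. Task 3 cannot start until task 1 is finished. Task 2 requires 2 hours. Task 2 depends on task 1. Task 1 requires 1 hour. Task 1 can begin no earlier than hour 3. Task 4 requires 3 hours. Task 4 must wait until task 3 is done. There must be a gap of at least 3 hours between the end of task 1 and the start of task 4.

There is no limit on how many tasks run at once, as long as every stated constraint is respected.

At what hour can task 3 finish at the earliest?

9

Task 1 cannot begin until its own release at hour 3. It runs from hour 3 to 3 + 1 = hour 4.
Task 2 waits on task 1 (finishes hour 4), so it starts at hour 4 and finishes at 4 + 2 = hour 6.
Task 3 has to wait for task 2 (finishes hour 6); task 1 (finishes hour 4). The latest of these is hour 6, so task 3 runs hour 6 to 6 + 3 = hour 9.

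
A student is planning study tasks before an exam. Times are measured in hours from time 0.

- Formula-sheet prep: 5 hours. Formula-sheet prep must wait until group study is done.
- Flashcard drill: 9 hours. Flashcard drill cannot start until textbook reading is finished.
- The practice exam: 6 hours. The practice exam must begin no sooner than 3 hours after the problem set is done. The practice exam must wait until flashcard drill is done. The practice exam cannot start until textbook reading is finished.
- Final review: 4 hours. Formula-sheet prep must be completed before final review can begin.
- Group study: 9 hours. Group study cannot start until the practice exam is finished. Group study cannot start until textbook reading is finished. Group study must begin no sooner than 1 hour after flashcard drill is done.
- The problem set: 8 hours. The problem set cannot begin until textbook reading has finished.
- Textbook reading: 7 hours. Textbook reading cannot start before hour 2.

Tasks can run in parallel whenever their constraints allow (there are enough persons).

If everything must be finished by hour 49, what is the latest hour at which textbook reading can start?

7

Final review must finish by hour 49; it takes 4 hours, so it must start by 49 − 4 = hour 45.
Formula-sheet prep feeds into final review (must start by hour 45); so formula-sheet prep must finish by hour 45 and therefore start by hour 40.
Group study has to be done before formula-sheet prep (must start by hour 40). That means finishing by hour 40, i.e. starting by 40 − 9 = hour 31.
The practice exam has to be done before group study (must start by hour 31). That means finishing by hour 31, i.e. starting by 31 − 6 = hour 25.
The problem set must finish before the practice exam (must start by hour 25, minus 3-hour gap → hour 22). With an 8-hour duration, the problem set must start by 22 − 8 = hour 14.
Flashcard drill has several dependents: the practice exam (must start by hour 25); group study (must start by hour 31, minus 1-hour gap → hour 30). The earliest of those limits is hour 25, so flashcard drill must start by 25 − 9 = hour 16.
Textbook reading must finish in time for the problem set (must start by hour 14); flashcard drill (must start by hour 16); the practice exam (must start by hour 25); group study (must start by hour 31). The tightest is hour 14, so textbook reading must start by 14 − 7 = hour 7.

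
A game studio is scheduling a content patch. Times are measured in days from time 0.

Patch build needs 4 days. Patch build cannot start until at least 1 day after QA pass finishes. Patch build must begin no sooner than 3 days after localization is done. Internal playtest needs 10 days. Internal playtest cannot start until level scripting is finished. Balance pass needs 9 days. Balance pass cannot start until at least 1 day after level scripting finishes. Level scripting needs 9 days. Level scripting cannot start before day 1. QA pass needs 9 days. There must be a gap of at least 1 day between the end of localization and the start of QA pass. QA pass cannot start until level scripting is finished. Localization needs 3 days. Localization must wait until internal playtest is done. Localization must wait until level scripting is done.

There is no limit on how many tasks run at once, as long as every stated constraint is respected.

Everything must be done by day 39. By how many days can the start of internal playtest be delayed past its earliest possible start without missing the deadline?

1

Level scripting waits on its own release at day 1, so it starts at day 1 and finishes at 1 + 9 = day 10.
After level scripting (finishes day 10), internal playtest can start at day 10 and finishes at day 20.

Working backward from the deadline:
To finish by day 39, patch build (duration 4) must start no later than day 35.
QA pass must finish before patch build (must start by day 35, minus 1-day gap → day 34). With a 9-day duration, QA pass must start by 34 − 9 = day 25.
Localization has several dependents: QA pass (must start by day 25, minus 1-day gap → day 24); patch build (must start by day 35, minus 3-day gap → day 32). The earliest of those limits is day 24, so localization must start by 24 − 3 = day 21.
Internal playtest has to be done before localization (must start by day 21). That means finishing by day 21, i.e. starting by 21 − 10 = day 11.
So internal playtest can start as early as day 10 and as late as day 11, giving 11 − 10 = 1 day of slack.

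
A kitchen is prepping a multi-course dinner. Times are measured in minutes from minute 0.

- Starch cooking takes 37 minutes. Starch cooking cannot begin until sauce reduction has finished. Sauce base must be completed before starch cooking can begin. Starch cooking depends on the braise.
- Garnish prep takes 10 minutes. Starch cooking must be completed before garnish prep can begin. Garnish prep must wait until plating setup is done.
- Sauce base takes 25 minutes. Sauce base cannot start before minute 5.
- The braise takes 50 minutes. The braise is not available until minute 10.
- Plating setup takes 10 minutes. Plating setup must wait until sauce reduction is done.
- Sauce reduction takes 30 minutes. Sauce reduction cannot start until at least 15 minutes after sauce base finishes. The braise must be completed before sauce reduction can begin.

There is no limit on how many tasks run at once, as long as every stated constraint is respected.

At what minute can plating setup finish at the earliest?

100

The braise waits on its own release at minute 10, so it starts at minute 10 and finishes at 10 + 50 = minute 60.
Sauce base cannot begin until its own release at minute 5. It runs from minute 5 to 5 + 25 = minute 30.
Sauce reduction cannot start until sauce base (finishes minute 30, plus 15-minute gap → minute 45); the braise (finishes minute 60). The controlling bound is minute 60, so sauce reduction finishes at 60 + 30 = minute 90.
Plating setup cannot begin until sauce reduction (finishes minute 90). It runs from minute 90 to 90 + 10 = minute 100.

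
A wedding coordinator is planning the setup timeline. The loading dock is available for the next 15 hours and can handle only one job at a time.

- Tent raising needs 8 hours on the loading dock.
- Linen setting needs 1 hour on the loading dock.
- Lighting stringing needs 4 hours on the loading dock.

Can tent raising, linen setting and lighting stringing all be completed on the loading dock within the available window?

Running back to back, the jobs need 8 + 1 + 4 = 13 hours on the loading dock.
Since 13 ≤ 15, they fit within the window.

Yes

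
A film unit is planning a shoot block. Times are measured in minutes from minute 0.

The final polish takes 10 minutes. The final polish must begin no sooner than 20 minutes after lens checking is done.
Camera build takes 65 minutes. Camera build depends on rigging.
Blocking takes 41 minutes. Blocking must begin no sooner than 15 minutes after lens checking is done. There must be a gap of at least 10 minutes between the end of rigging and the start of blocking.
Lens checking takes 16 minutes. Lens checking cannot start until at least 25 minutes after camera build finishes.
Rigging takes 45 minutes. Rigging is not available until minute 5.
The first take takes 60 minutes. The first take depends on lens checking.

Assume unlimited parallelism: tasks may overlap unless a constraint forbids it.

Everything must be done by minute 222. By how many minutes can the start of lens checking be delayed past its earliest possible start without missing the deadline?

6

After its own release at minute 5, rigging can start at minute 5 and finishes at minute 50.
Camera build cannot begin until rigging (finishes minute 50). It runs from minute 50 to 50 + 65 = minute 115.
Lens checking waits on camera build (finishes minute 115, plus 25-minute gap → minute 140), so it starts at minute 140 and finishes at 140 + 16 = minute 156.

Working backward from the deadline:
Blocking has no dependents, so it just needs to finish by minute 222. Starting by 222 − 41 = minute 181 achieves that.
Nothing follows the final polish; the deadline of minute 222 is its only limit. It must start by 222 − 10 = minute 212.
Nothing follows the first take; the deadline of minute 222 is its only limit. It must start by 222 − 60 = minute 162.
Lens checking has several dependents: blocking (must start by minute 181, minus 15-minute gap → minute 166); the final polish (must start by minute 212, minus 20-minute gap → minute 192); the first take (must start by minute 162). The earliest of those limits is minute 162, so lens checking must start by 162 − 16 = minute 146.
So lens checking can start as early as minute 140 and as late as minute 146, giving 146 − 140 = 6 minutes of slack.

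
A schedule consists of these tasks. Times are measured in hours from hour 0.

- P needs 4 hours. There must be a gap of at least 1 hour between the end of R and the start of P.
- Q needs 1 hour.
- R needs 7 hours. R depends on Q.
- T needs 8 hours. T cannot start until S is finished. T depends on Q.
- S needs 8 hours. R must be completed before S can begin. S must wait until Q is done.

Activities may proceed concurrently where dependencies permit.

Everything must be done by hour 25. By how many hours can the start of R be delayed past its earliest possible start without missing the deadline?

1

Q has no prerequisites, so it starts at hour 0 and finishes at hour 1.
After Q (finishes hour 1), R can start at hour 1 and finishes at hour 8.

Working backward from the deadline:
P has no dependents, so it just needs to finish by hour 25. Starting by 25 − 4 = hour 21 achieves that.
T has no dependents, so it just needs to finish by hour 25. Starting by 25 − 8 = hour 17 achieves that.
S feeds into T (must start by hour 17); so S must finish by hour 17 and therefore start by hour 9.
For R: P (must start by hour 21, minus 1-hour gap → hour 20); S (must start by hour 9). The most restrictive is hour 9; with a 7-hour duration, R must start by hour 2.
So R can start as early as hour 1 and as late as hour 2, giving 2 − 1 = 1 hour of slack.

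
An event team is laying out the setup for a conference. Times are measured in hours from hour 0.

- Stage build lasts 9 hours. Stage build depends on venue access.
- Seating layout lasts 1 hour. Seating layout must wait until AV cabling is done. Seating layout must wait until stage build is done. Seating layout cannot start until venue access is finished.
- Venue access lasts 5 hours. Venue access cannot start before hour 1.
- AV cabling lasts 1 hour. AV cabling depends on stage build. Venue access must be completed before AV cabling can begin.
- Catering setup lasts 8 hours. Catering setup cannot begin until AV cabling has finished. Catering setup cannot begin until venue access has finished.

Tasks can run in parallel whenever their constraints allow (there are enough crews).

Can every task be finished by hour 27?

Venue access cannot begin until its own release at hour 1. It runs from hour 1 to 1 + 5 = hour 6.
Stage build waits on venue access (finishes hour 6), so it starts at hour 6 and finishes at 6 + 9 = hour 15.
AV cabling cannot start until stage build (finishes hour 15); venue access (finishes hour 6). The controlling bound is hour 15, so AV cabling finishes at 15 + 1 = hour 16.
Catering setup needs all of AV cabling (finishes hour 16); venue access (finishes hour 6). That puts its earliest start at hour 16; it finishes at 16 + 8 = hour 24.
For seating layout: AV cabling (finishes hour 16); stage build (finishes hour 15); venue access (finishes hour 6). Taking the maximum gives a start of hour 16, and it finishes at 16 + 1 = hour 17.
Every task is finished by hour 24, which is no later than the deadline of 27, so the schedule is feasible.

Yes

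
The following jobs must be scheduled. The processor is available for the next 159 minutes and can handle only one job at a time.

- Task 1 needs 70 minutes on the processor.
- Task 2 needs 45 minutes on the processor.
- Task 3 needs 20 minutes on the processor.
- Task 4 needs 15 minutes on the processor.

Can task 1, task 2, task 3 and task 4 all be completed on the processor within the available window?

Running back to back, the jobs need 70 + 45 + 20 + 15 = 150 minutes on the processor.
Since 150 ≤ 159, they fit within the window.

Yes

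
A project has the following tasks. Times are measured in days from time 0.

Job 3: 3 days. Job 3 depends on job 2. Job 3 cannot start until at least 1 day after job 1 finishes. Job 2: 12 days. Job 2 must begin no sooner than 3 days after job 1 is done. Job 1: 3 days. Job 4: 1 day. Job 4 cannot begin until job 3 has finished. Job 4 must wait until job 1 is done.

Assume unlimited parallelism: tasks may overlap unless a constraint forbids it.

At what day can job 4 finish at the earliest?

22

Job 1 can start immediately at day 0; it finishes at day 3.
After job 1 (finishes day 3, plus 3-day gap → day 6), job 2 can start at day 6 and finishes at day 18.
Job 3 has to wait for job 2 (finishes day 18); job 1 (finishes day 3, plus 1-day gap → day 4). The latest of these is day 18, so job 3 runs day 18 to 18 + 3 = day 21.
For job 4: job 3 (finishes day 21); job 1 (finishes day 3). Taking the maximum gives a start of day 21, and it finishes at 21 + 1 = day 22.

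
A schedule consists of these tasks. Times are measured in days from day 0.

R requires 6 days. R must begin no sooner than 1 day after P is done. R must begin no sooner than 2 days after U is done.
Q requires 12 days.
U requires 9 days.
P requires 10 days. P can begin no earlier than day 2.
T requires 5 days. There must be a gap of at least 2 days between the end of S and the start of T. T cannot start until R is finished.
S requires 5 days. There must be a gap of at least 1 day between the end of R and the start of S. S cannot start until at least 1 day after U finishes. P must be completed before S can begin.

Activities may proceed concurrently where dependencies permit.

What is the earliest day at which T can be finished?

U can start immediately at day 0; it finishes at day 9.
P cannot begin until its own release at day 2. It runs from day 2 to 2 + 10 = day 12.
For R: P (finishes day 12, plus 1-day gap → day 13); U (finishes day 9, plus 2-day gap → day 11). Taking the maximum gives a start of day 13, and it finishes at 13 + 6 = day 19.
S has to wait for R (finishes day 19, plus 1-day gap → day 20); U (finishes day 9, plus 1-day gap → day 10); P (finishes day 12). The latest of these is day 20, so S runs day 20 to 20 + 5 = day 25.
For T: S (finishes day 25, plus 2-day gap → day 27); R (finishes day 19). Taking the maximum gives a start of day 27, and it finishes at 27 + 5 = day 32.

32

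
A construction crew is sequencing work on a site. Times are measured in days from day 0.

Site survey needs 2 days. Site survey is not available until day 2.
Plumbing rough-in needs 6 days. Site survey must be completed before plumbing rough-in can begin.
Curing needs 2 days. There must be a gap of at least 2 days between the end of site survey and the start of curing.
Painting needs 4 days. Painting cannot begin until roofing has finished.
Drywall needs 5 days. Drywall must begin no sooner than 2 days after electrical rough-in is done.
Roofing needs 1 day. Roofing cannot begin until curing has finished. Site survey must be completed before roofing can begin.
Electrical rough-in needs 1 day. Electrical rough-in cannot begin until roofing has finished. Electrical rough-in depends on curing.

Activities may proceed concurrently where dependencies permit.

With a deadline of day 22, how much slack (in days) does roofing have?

5

After its own release at day 2, site survey can start at day 2 and finishes at day 4.
Curing cannot begin until site survey (finishes day 4, plus 2-day gap → day 6). It runs from day 6 to 6 + 2 = day 8.
For roofing: curing (finishes day 8); site survey (finishes day 4). Taking the maximum gives a start of day 8, and it finishes at 8 + 1 = day 9.

Working backward from the deadline:
Drywall must finish by day 22; it takes 5 days, so it must start by 22 − 5 = day 17.
Electrical rough-in has to be done before drywall (must start by day 17, minus 2-day gap → day 15). That means finishing by day 15, i.e. starting by 15 − 1 = day 14.
Nothing follows painting; the deadline of day 22 is its only limit. It must start by 22 − 4 = day 18.
For roofing: electrical rough-in (must start by day 14); painting (must start by day 18). The most restrictive is day 14; with a 1-day duration, roofing must start by day 13.
So roofing can start as early as day 8 and as late as day 13, giving 13 − 8 = 5 days of slack.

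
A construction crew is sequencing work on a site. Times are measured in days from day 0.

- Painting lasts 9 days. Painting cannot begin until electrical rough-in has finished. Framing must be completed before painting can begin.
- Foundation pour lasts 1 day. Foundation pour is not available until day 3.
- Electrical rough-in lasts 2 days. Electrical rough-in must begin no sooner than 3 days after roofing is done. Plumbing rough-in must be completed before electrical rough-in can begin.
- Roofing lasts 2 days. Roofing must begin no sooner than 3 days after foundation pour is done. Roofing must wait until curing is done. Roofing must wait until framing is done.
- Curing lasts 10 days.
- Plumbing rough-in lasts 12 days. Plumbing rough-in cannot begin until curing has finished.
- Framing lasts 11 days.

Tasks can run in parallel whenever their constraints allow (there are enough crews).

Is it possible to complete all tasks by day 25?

No

Nothing blocks framing, so it runs from day 0 to day 11.
Nothing blocks curing, so it runs from day 0 to day 10.
Plumbing rough-in cannot begin until curing (finishes day 10). It runs from day 10 to 10 + 12 = day 22.
Foundation pour waits on its own release at day 3, so it starts at day 3 and finishes at 3 + 1 = day 4.
Roofing needs all of foundation pour (finishes day 4, plus 3-day gap → day 7); curing (finishes day 10); framing (finishes day 11). That puts its earliest start at day 11; it finishes at 11 + 2 = day 13.
Electrical rough-in cannot start until roofing (finishes day 13, plus 3-day gap → day 16); plumbing rough-in (finishes day 22). The controlling bound is day 22, so electrical rough-in finishes at 22 + 2 = day 24.
Painting cannot start until electrical rough-in (finishes day 24); framing (finishes day 11). The controlling bound is day 24, so painting finishes at 24 + 9 = day 33.
The earliest everything can be done is day 33, which is after the deadline of 25, so it is not possible.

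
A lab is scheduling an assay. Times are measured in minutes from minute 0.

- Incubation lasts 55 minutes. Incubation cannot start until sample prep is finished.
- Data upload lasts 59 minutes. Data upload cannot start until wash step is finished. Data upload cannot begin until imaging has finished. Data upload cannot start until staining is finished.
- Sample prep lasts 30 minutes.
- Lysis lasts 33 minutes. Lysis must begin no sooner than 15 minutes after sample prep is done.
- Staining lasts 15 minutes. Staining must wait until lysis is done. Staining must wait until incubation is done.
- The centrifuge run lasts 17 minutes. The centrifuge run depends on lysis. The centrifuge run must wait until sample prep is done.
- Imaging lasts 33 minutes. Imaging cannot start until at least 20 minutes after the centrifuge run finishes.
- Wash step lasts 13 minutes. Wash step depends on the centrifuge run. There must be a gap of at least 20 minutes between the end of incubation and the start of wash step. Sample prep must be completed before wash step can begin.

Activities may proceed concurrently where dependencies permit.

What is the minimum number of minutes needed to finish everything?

Nothing blocks sample prep, so it runs from minute 0 to minute 30.
After sample prep (finishes minute 30), incubation can start at minute 30 and finishes at minute 85.
After sample prep (finishes minute 30, plus 15-minute gap → minute 45), lysis can start at minute 45 and finishes at minute 78.
Staining has to wait for lysis (finishes minute 78); incubation (finishes minute 85). The latest of these is minute 85, so staining runs minute 85 to 85 + 15 = minute 100.
The centrifuge run cannot start until lysis (finishes minute 78); sample prep (finishes minute 30). The controlling bound is minute 78, so the centrifuge run finishes at 78 + 17 = minute 95.
Imaging cannot begin until the centrifuge run (finishes minute 95, plus 20-minute gap → minute 115). It runs from minute 115 to 115 + 33 = minute 148.
Wash step has to wait for the centrifuge run (finishes minute 95); incubation (finishes minute 85, plus 20-minute gap → minute 105); sample prep (finishes minute 30). The latest of these is minute 105, so wash step runs minute 105 to 105 + 13 = minute 118.
For data upload: wash step (finishes minute 118); imaging (finishes minute 148); staining (finishes minute 100). Taking the maximum gives a start of minute 148, and it finishes at 148 + 59 = minute 207.
All tasks are finished once the last one completes. Finish times: Sample prep at 30, Lysis at 78, Incubation at 85, The centrifuge run at 95, Wash step at 118, Staining at 100, Imaging at 148, Data upload at 207. The latest is minute 207.

207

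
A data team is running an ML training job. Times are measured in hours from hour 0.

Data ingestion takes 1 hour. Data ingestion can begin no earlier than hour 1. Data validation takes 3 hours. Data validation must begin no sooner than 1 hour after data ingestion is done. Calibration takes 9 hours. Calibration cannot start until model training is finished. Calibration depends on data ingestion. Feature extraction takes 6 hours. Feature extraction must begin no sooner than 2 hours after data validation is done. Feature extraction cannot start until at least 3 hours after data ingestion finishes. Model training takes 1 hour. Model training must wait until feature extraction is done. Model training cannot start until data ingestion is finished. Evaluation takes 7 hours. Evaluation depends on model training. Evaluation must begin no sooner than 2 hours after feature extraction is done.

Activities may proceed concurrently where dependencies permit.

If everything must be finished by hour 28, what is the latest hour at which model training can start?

Evaluation has no dependents, so it just needs to finish by hour 28. Starting by 28 − 7 = hour 21 achieves that.
Nothing follows calibration; the deadline of hour 28 is its only limit. It must start by 28 − 9 = hour 19.
For model training: evaluation (must start by hour 21); calibration (must start by hour 19). The most restrictive is hour 19; with a 1-hour duration, model training must start by hour 18.

18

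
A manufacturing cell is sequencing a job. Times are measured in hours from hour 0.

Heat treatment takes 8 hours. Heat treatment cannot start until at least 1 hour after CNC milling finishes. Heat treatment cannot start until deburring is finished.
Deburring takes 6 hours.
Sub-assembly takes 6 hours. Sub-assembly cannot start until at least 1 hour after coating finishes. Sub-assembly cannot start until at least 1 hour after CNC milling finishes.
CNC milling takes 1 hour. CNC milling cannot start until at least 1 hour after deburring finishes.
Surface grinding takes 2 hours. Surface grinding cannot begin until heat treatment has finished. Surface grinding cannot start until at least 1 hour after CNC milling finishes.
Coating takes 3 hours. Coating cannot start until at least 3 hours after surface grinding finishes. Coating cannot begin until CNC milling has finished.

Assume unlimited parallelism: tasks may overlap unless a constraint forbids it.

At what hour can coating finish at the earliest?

Deburring has no prerequisites, so it starts at hour 0 and finishes at hour 6.
After deburring (finishes hour 6, plus 1-hour gap → hour 7), CNC milling can start at hour 7 and finishes at hour 8.
Heat treatment cannot start until CNC milling (finishes hour 8, plus 1-hour gap → hour 9); deburring (finishes hour 6). The controlling bound is hour 9, so heat treatment finishes at 9 + 8 = hour 17.
Surface grinding needs all of heat treatment (finishes hour 17); CNC milling (finishes hour 8, plus 1-hour gap → hour 9). That puts its earliest start at hour 17; it finishes at 17 + 2 = hour 19.
For coating: surface grinding (finishes hour 19, plus 3-hour gap → hour 22); CNC milling (finishes hour 8). Taking the maximum gives a start of hour 22, and it finishes at 22 + 3 = hour 25.

25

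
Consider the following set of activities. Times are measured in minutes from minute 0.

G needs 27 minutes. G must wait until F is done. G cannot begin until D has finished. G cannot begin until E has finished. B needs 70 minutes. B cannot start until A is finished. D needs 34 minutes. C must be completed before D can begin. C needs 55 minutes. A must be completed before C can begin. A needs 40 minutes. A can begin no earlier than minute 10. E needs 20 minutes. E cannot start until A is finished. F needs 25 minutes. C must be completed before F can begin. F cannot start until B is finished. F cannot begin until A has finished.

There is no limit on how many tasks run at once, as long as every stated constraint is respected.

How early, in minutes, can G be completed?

172

A cannot begin until its own release at minute 10. It runs from minute 10 to 10 + 40 = minute 50.
After A (finishes minute 50), E can start at minute 50 and finishes at minute 70.
C cannot begin until A (finishes minute 50). It runs from minute 50 to 50 + 55 = minute 105.
D waits on C (finishes minute 105), so it starts at minute 105 and finishes at 105 + 34 = minute 139.
B cannot begin until A (finishes minute 50). It runs from minute 50 to 50 + 70 = minute 120.
F has to wait for C (finishes minute 105); B (finishes minute 120); A (finishes minute 50). The latest of these is minute 120, so F runs minute 120 to 120 + 25 = minute 145.
G cannot start until F (finishes minute 145); D (finishes minute 139); E (finishes minute 70). The controlling bound is minute 145, so G finishes at 145 + 27 = minute 172.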